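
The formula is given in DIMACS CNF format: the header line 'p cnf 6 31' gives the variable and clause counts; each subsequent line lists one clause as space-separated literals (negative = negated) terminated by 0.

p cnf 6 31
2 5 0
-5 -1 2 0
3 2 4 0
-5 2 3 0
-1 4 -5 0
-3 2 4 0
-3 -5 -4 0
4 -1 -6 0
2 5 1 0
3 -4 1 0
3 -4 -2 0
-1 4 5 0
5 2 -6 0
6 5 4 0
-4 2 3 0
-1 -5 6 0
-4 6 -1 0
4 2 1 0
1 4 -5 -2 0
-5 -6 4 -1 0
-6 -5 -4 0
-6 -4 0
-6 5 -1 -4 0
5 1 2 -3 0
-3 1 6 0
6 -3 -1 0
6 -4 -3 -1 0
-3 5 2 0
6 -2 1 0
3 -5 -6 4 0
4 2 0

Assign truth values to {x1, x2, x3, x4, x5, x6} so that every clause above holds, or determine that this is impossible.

x1=False; x2=True; x3=True; x4=False; x5=False; x6=True

Branch on x2: set x2 = True.
Branch on x3: set x3 = True.
Branch on x5: set x5 = False.
Branch on x1: set x1 = False.
(x6) alone gives x6 = True.
(¬x4) alone gives x4 = False.
This assignment satisfies each clause.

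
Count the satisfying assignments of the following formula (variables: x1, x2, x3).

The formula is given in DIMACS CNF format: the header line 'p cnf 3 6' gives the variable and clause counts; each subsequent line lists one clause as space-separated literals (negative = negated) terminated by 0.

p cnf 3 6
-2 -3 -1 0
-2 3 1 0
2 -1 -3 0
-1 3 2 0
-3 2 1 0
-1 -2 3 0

There are 2^3 = 8 truth assignments over (x1, x2, x3).
Split on x3. With x3 = True, the clauses containing x3 are satisfied and ¬x3 drops from the rest; 1 of the 2^2 = 4 assignments to the other variables satisfy what remains.
With x3 = False, by the same count on the reduced clause set, 1 assignment works.
(One model: x1=F, x2=F, x3=F.)
Total: 1 + 1 = 2.

2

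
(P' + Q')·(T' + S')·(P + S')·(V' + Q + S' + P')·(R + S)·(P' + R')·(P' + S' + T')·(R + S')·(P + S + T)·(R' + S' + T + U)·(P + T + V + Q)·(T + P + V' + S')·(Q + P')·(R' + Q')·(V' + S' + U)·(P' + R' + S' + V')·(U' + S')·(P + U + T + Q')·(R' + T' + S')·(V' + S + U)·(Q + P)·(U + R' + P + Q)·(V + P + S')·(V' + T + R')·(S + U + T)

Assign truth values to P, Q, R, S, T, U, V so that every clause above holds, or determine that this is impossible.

Branch on P: set P = 0.
From the singleton clause (S'), S = 0.
From the singleton clause (R), R = 1.
From the singleton clause (T), T = 1.
From the singleton clause (Q'), Q = 0.
That conflicts with the unit clause (Q).
Undo P and try P = 1.
From the singleton clause (Q'), Q = 0.
That conflicts with the unit clause (Q).
Either choice for P ends in contradiction.

UNSATISFIABLE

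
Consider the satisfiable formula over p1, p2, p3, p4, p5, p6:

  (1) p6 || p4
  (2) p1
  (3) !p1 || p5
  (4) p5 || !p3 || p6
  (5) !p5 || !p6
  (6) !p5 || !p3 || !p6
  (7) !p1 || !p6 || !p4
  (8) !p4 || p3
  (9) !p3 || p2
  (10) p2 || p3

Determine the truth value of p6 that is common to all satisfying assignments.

Suppose p6 = true.
The clause (p1) is unit, so p1 = true.
The clause (p5) is unit, so p5 = true.
Now (!p5) is unsatisfied and unit — conflict.
So every satisfying assignment has p6 = False.

False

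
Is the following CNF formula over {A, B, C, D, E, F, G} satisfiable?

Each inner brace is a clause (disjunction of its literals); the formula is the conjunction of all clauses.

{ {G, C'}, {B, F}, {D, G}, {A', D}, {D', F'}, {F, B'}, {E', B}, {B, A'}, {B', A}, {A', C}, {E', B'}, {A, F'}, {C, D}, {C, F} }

Branch on G: set G = 1.
Branch on B: set B = 1.
From the singleton clause (F), F = 1.
From the singleton clause (D'), D = 0.
From the singleton clause (A'), A = 0.
But (A) is also a unit clause — contradiction.
That branch fails; take B = 0 instead.
From the singleton clause (F), F = 1.
From the singleton clause (D'), D = 0.
From the singleton clause (A'), A = 0.
But (A) is also a unit clause — contradiction.
Both values of B lead to a conflict.
That branch fails; take G = 0 instead.
From the singleton clause (C'), C = 0.
From the singleton clause (D), D = 1.
From the singleton clause (F'), F = 0.
But (F) is also a unit clause — contradiction.
Both values of G lead to a conflict.
No assignment satisfies every clause.

Unsatisfiable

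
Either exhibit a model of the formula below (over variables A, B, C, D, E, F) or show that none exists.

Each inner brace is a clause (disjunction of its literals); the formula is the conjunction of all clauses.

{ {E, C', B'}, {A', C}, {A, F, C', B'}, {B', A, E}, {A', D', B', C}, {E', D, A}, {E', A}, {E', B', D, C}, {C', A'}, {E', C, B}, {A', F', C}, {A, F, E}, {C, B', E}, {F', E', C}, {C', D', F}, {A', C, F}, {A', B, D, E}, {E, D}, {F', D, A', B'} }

Case A = 0:
(E') alone gives E = 0.
(B') alone gives B = 0.
(F) alone gives F = 1.
(D) alone gives D = 1.
No clause remains; C is free.

A ↦ 0; B ↦ 0; C ↦ 1; D ↦ 1; E ↦ 0; F ↦ 1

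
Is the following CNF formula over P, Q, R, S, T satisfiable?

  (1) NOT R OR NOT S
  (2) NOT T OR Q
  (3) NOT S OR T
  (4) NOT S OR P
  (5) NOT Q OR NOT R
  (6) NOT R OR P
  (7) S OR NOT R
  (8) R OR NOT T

Yes

Branch on R: set R = false.
Unit clause (NOT T) forces T = false.
Unit clause (NOT S) forces S = false.
All clauses hold; P, Q can take either value.
A satisfying assignment: P: false,  Q: true,  R: false,  S: false,  T: false.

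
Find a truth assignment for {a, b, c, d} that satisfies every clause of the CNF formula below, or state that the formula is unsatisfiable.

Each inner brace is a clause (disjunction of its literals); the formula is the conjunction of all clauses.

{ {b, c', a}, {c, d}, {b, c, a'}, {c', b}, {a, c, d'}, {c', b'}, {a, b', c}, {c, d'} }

Suppose c = 1.
From the singleton clause (b), b = 1.
That conflicts with the unit clause (b').
That branch fails; take c = 0 instead.
From the singleton clause (d), d = 1.
That conflicts with the unit clause (d').
Neither c = 1 nor c = 0 works.

UNSATISFIABLE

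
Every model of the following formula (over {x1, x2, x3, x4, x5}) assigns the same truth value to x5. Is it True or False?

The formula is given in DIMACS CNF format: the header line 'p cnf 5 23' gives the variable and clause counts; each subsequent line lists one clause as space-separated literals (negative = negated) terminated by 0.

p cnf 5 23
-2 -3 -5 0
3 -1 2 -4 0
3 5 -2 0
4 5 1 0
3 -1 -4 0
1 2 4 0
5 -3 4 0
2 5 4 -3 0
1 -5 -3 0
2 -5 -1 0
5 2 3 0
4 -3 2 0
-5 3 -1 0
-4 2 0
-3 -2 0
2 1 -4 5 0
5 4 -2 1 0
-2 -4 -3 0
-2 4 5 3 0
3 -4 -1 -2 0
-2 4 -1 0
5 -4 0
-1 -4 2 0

True

Suppose x5 = False.
The clause (¬x4) is unit, so x4 = False.
The clause (x1) is unit, so x1 = True.
The clause (¬x3) is unit, so x3 = False.
The clause (¬x2) is unit, so x2 = False.
But (x2) is also a unit clause — contradiction.
So every satisfying assignment has x5 = True.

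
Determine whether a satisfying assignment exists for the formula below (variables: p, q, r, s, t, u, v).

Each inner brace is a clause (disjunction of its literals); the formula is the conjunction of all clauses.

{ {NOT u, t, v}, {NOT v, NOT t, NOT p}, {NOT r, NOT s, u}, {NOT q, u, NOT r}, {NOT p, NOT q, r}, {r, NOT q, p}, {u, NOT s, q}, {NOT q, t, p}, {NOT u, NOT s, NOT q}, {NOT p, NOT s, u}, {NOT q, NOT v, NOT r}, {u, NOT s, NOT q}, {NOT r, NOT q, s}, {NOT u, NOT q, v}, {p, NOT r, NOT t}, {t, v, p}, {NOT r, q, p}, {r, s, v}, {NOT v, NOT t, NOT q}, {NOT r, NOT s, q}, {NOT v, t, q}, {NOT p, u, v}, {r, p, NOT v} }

Satisfiable

Try u = true.
Try t = true.
Try v = false.
Unit clause (NOT q) forces q = false.
Try p = true.
Try r = false.
Unit clause (s) forces s = true.
Every clause now holds.
A satisfying assignment: p=true; q=false; r=false; s=true; t=true; u=true; v=false.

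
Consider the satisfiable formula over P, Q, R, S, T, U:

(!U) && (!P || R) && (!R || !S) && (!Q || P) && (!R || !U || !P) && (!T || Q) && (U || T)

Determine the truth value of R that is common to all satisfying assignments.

Suppose R = false.
The clause (!U) is unit, so U = false.
The clause (!P) is unit, so P = false.
The clause (!Q) is unit, so Q = false.
The clause (!T) is unit, so T = false.
Now (T) is unsatisfied and unit — conflict.
So every satisfying assignment has R = True.

True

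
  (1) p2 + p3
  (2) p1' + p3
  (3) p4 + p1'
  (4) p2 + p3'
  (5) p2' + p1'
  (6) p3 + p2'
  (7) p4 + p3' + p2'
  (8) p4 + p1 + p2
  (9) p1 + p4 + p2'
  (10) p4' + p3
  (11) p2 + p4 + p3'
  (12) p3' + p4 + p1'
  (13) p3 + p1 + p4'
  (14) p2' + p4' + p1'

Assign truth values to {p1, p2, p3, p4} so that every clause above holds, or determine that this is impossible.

p1 ↦ 0, p2 ↦ 1, p3 ↦ 1, p4 ↦ 1

Branch on p2: set p2 = 1.
The clause (p1') is unit, so p1 = 0.
The clause (p3) is unit, so p3 = 1.
The clause (p4) is unit, so p4 = 1.
This assignment satisfies each clause.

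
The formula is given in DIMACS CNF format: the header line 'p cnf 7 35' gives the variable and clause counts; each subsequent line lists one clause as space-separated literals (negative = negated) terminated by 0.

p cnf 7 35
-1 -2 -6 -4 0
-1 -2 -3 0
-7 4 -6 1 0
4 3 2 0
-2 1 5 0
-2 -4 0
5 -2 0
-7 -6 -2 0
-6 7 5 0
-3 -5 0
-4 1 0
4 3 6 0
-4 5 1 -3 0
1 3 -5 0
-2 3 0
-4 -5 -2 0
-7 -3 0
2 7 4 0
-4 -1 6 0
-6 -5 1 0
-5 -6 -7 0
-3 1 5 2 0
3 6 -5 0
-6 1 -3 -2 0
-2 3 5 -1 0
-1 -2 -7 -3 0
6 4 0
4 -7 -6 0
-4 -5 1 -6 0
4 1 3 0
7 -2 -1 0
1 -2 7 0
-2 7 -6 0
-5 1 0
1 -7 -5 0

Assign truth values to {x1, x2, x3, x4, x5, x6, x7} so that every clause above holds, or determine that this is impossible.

Case x2 = False:
Case x4 = True:
(x1) alone gives x1 = True.
(x6) alone gives x6 = True.
Case x7 = False:
(x5) alone gives x5 = True.
(¬x3) alone gives x3 = False.
All clauses are satisfied.

x1: True; x2: False; x3: False; x4: True; x5: True; x6: True; x7: False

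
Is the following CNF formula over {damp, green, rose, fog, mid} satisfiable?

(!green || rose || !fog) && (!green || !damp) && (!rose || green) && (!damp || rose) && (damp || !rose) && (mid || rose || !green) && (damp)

From the singleton clause (damp), damp = true.
From the singleton clause (!green), green = false.
From the singleton clause (!rose), rose = false.
But (rose) is also a unit clause — contradiction.
No assignment satisfies every clause.

Unsatisfiable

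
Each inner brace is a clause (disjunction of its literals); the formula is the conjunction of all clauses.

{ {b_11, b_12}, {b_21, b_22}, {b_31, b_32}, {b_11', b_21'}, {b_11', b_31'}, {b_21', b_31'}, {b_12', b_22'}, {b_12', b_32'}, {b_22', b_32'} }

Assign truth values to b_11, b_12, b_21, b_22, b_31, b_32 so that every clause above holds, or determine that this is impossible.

UNSATISFIABLE

Branch on b_11: set b_11 = 1.
(b_21') alone gives b_21 = 0.
(b_22) alone gives b_22 = 1.
(b_31') alone gives b_31 = 0.
(b_32) alone gives b_32 = 1.
That conflicts with the unit clause (b_32').
That branch fails; take b_11 = 0 instead.
(b_12) alone gives b_12 = 1.
(b_22') alone gives b_22 = 0.
(b_21) alone gives b_21 = 1.
(b_31') alone gives b_31 = 0.
(b_32) alone gives b_32 = 1.
That conflicts with the unit clause (b_32').
Both values of b_11 lead to a conflict.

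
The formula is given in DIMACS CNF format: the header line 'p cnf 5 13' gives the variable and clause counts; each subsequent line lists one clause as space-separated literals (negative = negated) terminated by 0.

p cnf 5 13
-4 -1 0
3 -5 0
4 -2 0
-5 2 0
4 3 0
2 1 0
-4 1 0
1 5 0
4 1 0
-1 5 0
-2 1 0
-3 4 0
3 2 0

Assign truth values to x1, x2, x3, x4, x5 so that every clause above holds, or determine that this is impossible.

UNSATISFIABLE

Case x4 = False:
Unit clause (¬x2) forces x2 = False.
Unit clause (¬x5) forces x5 = False.
Unit clause (x3) forces x3 = True.
Now (¬x3) is unsatisfied and unit — conflict.
So x4 must be the other value — set x4 = True.
Unit clause (¬x1) forces x1 = False.
Now (x1) is unsatisfied and unit — conflict.
Either choice for x4 ends in contradiction.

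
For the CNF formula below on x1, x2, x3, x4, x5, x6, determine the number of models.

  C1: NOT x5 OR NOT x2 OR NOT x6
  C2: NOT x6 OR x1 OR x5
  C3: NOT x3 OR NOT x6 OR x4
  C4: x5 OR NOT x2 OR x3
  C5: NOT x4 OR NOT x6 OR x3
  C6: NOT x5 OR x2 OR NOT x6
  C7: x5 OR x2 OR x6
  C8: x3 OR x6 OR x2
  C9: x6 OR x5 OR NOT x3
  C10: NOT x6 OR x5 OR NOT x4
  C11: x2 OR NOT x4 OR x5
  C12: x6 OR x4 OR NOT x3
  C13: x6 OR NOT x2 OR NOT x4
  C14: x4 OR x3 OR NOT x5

There are 2^6 = 64 truth assignments over (x1, x2, x3, x4, x5, x6).
Split on x2. With x2 = true, the clauses containing x2 are satisfied and NOT x2 drops from the rest; 0 of the 2^5 = 32 assignments to the other variables satisfy what remains.
With x2 = false, by the same count on the reduced clause set, 3 assignments work.
Total: 0 + 3 = 3.

3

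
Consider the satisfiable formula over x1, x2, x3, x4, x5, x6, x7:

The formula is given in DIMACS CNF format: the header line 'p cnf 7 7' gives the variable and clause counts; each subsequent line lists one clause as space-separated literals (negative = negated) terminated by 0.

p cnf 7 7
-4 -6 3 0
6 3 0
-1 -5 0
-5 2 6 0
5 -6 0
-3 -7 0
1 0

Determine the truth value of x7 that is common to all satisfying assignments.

False

Suppose x7 = True.
From the singleton clause (¬x3), x3 = False.
From the singleton clause (x6), x6 = True.
From the singleton clause (¬x4), x4 = False.
From the singleton clause (x5), x5 = True.
From the singleton clause (¬x1), x1 = False.
But (x1) is also a unit clause — contradiction.
So every satisfying assignment has x7 = False.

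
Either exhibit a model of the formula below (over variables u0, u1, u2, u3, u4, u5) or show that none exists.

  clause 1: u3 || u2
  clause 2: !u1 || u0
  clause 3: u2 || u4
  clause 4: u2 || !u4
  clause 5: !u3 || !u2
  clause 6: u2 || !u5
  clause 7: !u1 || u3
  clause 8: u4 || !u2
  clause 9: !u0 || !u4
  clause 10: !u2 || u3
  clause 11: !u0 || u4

Suppose u3 = true.
The clause (!u2) is unit, so u2 = false.
The clause (u4) is unit, so u4 = true.
That conflicts with the unit clause (!u4).
So u3 must be the other value — set u3 = false.
The clause (u2) is unit, so u2 = true.
That conflicts with the unit clause (!u2).
Neither u3 = true nor u3 = false works.

UNSATISFIABLE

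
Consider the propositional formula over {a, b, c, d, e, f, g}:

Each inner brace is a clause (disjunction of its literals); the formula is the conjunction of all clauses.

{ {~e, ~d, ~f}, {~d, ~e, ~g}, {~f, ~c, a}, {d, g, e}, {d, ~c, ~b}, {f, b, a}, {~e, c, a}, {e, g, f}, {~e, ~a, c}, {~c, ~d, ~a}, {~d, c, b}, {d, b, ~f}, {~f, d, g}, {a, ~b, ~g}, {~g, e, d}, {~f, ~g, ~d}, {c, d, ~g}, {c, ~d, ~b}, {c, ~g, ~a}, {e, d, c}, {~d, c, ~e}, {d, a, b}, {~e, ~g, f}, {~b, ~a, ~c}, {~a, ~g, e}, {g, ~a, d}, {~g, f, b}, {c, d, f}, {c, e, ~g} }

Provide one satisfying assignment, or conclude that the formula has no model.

a: 0; b: 1; c: 1; d: 1; e: 1; f: 0; g: 0

Try e = 1.
Try d = 1.
From the singleton clause (~f), f = 0.
From the singleton clause (~g), g = 0.
From the singleton clause (c), c = 1.
From the singleton clause (~a), a = 0.
From the singleton clause (b), b = 1.
All clauses are satisfied.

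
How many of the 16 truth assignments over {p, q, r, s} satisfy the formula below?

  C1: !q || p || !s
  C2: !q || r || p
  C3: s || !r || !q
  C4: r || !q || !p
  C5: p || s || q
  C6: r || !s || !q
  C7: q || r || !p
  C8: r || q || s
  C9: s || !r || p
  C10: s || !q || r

5

There are 2^4 = 16 truth assignments over (p, q, r, s).
Check each against the 10 clauses (columns in the order p, q, r, s):
  F F F F  ✗ fails (p || s || q)
  F F F T  ✓ satisfies all
  F F T F  ✗ fails (p || s || q)
  F F T T  ✓ satisfies all
  F T F F  ✗ fails (!q || r || p)
  F T F T  ✗ fails (!q || p || !s)
  F T T F  ✗ fails (s || !r || !q)
  F T T T  ✗ fails (!q || p || !s)
  T F F F  ✗ fails (q || r || !p)
  T F F T  ✗ fails (q || r || !p)
  T F T F  ✓ satisfies all
  T F T T  ✓ satisfies all
  T T F F  ✗ fails (r || !q || !p)
  T T F T  ✗ fails (r || !q || !p)
  T T T F  ✗ fails (s || !r || !q)
  T T T T  ✓ satisfies all
5 of the 16 rows are models.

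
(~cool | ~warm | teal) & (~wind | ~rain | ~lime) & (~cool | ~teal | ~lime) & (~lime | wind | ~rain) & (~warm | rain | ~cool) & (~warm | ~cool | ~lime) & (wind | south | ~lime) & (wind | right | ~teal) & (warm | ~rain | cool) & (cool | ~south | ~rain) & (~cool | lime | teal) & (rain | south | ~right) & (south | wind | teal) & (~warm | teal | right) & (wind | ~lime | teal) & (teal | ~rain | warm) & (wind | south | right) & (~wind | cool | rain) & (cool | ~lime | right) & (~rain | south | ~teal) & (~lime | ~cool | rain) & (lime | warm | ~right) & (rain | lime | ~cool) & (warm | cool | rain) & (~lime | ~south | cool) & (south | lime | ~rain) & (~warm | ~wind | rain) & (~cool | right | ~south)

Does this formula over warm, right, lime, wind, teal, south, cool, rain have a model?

Satisfiable

Try cool = 1.
Try warm = 1.
The clause (teal) is unit, so teal = 1.
The clause (~lime) is unit, so lime = 0.
The clause (rain) is unit, so rain = 1.
The clause (south) is unit, so south = 1.
The clause (right) is unit, so right = 1.
All clauses hold; wind can take either value.
A satisfying assignment: warm: 1, right: 1, lime: 0, wind: 0, teal: 1, south: 1, cool: 1, rain: 1.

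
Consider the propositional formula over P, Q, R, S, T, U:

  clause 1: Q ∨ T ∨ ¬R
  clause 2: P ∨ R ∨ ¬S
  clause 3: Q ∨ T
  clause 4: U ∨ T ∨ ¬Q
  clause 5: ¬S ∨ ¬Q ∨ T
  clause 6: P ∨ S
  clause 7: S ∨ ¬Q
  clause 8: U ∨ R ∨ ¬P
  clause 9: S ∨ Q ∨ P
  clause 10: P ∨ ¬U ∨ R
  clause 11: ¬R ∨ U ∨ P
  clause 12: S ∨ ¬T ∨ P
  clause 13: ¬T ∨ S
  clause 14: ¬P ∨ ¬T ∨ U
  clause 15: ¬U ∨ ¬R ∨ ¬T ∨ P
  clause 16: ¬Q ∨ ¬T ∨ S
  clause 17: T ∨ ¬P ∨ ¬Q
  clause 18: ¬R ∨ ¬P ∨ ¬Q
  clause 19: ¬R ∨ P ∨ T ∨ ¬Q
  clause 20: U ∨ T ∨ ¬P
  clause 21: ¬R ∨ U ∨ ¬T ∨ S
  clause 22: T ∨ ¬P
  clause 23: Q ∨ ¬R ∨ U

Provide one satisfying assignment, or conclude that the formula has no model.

Case Q = False:
The clause (T) is unit, so T = True.
The clause (S) is unit, so S = True.
Case P = True:
The clause (U) is unit, so U = True.
Every clause is now satisfied; R is unconstrained.

P=True, Q=False, R=True, S=True, T=True, U=True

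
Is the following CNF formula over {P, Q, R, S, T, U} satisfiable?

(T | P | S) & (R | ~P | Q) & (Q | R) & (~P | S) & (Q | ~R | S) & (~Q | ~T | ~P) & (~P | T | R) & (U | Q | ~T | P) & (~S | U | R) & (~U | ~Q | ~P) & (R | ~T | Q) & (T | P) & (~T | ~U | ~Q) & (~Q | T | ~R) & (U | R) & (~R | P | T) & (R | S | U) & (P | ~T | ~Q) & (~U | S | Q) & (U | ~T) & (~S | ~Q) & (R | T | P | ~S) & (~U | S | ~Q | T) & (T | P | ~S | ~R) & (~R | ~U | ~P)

Yes, satisfiable

Branch on Q: set Q = 0.
Unit clause (R) forces R = 1.
Unit clause (S) forces S = 1.
Branch on T: set T = 1.
Unit clause (U) forces U = 1.
Unit clause (~P) forces P = 0.
This assignment satisfies each clause.
A satisfying assignment: P=0; Q=0; R=1; S=1; T=1; U=1.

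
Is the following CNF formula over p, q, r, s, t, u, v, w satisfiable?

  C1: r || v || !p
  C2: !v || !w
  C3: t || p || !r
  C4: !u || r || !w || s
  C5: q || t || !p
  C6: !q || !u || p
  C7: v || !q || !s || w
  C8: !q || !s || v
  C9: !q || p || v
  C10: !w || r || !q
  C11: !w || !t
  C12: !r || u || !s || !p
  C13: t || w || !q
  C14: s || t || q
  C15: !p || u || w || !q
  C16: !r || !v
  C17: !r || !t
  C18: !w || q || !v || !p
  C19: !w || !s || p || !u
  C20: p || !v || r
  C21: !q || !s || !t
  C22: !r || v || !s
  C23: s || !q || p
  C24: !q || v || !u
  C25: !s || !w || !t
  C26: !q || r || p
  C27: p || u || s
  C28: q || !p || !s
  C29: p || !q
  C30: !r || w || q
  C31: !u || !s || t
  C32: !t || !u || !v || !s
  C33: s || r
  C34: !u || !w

Suppose v = false.
Suppose r = false.
(!p) alone gives p = false.
(!q) alone gives q = false.
(s) alone gives s = true.
Suppose w = false.
Suppose u = false.
Every clause is now satisfied; t is unconstrained.
A satisfying assignment: p ↦ false, q ↦ false, r ↦ false, s ↦ true, t ↦ true, u ↦ false, v ↦ false, w ↦ false.

Yes, satisfiable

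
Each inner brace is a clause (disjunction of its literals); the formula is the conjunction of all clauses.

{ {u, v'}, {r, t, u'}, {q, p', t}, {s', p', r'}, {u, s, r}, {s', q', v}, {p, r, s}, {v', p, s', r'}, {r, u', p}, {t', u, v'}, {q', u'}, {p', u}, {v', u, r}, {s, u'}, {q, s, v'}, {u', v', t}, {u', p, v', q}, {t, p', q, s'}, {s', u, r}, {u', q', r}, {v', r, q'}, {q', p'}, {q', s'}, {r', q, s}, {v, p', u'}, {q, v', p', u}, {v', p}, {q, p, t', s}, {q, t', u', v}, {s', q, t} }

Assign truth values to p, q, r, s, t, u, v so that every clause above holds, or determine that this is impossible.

Branch on u: set u = 0.
(v') alone gives v = 0.
(p') alone gives p = 0.
Branch on s: set s = 0.
(r) alone gives r = 1.
(q) alone gives q = 1.
Every clause is now satisfied; t is unconstrained.

p=0; q=1; r=1; s=0; t=1; u=0; v=0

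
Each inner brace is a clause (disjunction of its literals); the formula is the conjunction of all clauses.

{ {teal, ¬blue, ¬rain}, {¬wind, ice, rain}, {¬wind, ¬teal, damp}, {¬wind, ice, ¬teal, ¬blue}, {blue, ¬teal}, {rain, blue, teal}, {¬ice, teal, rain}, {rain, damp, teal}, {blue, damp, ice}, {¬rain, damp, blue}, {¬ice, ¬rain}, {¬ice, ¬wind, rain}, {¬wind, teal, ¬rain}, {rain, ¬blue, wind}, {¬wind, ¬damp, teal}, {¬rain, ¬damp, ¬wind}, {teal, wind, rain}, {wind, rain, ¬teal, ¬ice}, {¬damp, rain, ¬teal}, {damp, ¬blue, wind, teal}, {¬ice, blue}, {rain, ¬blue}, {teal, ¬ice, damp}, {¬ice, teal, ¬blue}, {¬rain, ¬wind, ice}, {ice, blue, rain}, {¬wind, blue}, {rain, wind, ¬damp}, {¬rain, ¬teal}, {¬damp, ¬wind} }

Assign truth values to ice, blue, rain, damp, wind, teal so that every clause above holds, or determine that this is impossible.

ice=False, blue=False, rain=True, damp=True, wind=False, teal=False

Suppose blue = False.
From the singleton clause (¬teal), teal = False.
From the singleton clause (rain), rain = True.
From the singleton clause (damp), damp = True.
From the singleton clause (¬ice), ice = False.
From the singleton clause (¬wind), wind = False.
This assignment satisfies each clause.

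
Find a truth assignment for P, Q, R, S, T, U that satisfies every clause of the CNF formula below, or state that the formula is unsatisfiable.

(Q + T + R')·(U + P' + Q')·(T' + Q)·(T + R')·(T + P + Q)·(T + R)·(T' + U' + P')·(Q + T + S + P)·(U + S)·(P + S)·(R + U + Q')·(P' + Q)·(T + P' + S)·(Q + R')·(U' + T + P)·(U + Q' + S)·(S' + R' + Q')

P: 0, Q: 1, R: 0, S: 1, T: 1, U: 1

Case T = 1:
Unit clause (Q) forces Q = 1.
Case U = 1:
Unit clause (P') forces P = 0.
Unit clause (S) forces S = 1.
Unit clause (R') forces R = 0.
Every clause now holds.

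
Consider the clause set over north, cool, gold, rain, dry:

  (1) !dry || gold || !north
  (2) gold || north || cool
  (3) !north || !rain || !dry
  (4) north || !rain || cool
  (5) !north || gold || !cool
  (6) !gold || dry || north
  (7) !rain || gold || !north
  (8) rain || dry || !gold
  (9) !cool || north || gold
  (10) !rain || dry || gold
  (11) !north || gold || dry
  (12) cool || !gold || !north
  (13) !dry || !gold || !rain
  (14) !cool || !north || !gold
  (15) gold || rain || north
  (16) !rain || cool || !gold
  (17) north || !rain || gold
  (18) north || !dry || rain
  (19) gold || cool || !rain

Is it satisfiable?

Branch on dry: set dry = false.
Branch on gold: set gold = false.
From the singleton clause (!rain), rain = false.
From the singleton clause (!north), north = false.
Now (north) is unsatisfied and unit — conflict.
Backtrack on gold: now try gold = true.
From the singleton clause (north), north = true.
From the singleton clause (rain), rain = true.
From the singleton clause (cool), cool = true.
Now (!cool) is unsatisfied and unit — conflict.
Both values of gold lead to a conflict.
Backtrack on dry: now try dry = true.
Branch on gold: set gold = true.
From the singleton clause (!rain), rain = false.
From the singleton clause (north), north = true.
From the singleton clause (cool), cool = true.
Now (!cool) is unsatisfied and unit — conflict.
Backtrack on gold: now try gold = false.
From the singleton clause (!north), north = false.
From the singleton clause (cool), cool = true.
Now (!cool) is unsatisfied and unit — conflict.
Both values of gold lead to a conflict.
Both values of dry lead to a conflict.
No assignment satisfies every clause.

No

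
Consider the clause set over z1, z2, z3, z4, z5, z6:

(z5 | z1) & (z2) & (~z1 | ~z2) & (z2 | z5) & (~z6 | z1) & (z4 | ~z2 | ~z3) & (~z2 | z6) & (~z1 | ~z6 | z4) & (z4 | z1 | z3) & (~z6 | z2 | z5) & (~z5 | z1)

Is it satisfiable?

From the singleton clause (z2), z2 = 1.
From the singleton clause (~z1), z1 = 0.
From the singleton clause (z5), z5 = 1.
That conflicts with the unit clause (~z5).
No assignment satisfies every clause.

Unsatisfiable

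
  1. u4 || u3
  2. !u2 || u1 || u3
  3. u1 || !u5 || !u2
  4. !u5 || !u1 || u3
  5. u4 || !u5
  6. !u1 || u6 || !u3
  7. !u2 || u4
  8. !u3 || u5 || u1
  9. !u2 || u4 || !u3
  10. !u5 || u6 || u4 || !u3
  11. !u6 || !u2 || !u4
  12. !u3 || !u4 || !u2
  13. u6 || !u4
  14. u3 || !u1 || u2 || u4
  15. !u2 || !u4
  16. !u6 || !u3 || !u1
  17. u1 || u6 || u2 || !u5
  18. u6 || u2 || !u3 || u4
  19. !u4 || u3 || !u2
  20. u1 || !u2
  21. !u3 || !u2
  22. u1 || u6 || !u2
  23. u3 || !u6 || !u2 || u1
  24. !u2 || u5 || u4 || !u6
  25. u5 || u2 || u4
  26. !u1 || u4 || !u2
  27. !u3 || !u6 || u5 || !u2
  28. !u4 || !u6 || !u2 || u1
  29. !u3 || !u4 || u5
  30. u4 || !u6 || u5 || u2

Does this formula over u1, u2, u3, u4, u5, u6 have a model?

Try u4 = true.
The clause (u6) is unit, so u6 = true.
The clause (!u2) is unit, so u2 = false.
Try u3 = false.
Try u5 = false.
Every clause is now satisfied; u1 is unconstrained.
A satisfying assignment: u1 ↦ true,  u2 ↦ false,  u3 ↦ false,  u4 ↦ true,  u5 ↦ false,  u6 ↦ true.

Yes, satisfiable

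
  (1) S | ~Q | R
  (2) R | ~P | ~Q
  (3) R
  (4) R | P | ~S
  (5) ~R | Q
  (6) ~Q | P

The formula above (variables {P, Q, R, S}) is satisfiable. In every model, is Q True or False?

Suppose Q = 0.
From the singleton clause (R), R = 1.
Now (~R) is unsatisfied and unit — conflict.
So every satisfying assignment has Q = True.

True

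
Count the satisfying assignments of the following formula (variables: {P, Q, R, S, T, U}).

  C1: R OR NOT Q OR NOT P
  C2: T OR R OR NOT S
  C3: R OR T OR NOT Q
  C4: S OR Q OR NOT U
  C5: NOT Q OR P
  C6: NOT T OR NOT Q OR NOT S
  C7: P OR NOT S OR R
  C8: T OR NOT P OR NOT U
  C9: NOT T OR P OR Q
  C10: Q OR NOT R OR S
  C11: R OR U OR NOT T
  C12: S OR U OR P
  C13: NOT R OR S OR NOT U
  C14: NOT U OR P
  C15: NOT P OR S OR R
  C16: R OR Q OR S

8

There are 2^6 = 64 truth assignments over (P, Q, R, S, T, U).
Split on T. With T = true, the clauses containing T are satisfied and NOT T drops from the rest; 4 of the 2^5 = 32 assignments to the other variables satisfy what remains.
With T = false, by the same count on the reduced clause set, 4 assignments work.
(One model: P=F, Q=F, R=T, S=T, T=F, U=F.)
Total: 4 + 4 = 8.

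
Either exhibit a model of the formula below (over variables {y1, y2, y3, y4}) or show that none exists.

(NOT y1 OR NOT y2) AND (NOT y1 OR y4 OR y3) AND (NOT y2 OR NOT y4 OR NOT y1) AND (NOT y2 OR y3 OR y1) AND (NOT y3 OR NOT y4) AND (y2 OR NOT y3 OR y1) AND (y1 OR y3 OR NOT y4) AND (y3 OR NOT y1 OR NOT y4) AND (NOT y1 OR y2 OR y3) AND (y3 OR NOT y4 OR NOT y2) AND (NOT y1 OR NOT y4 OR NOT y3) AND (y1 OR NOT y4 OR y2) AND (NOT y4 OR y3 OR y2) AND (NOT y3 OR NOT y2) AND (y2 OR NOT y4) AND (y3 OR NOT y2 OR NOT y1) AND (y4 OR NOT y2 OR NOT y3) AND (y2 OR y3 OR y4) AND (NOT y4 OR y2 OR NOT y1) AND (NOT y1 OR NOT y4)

Suppose y1 = true.
The clause (NOT y2) is unit, so y2 = false.
The clause (y3) is unit, so y3 = true.
The clause (NOT y4) is unit, so y4 = false.
This assignment satisfies each clause.

y1: true; y2: false; y3: true; y4: false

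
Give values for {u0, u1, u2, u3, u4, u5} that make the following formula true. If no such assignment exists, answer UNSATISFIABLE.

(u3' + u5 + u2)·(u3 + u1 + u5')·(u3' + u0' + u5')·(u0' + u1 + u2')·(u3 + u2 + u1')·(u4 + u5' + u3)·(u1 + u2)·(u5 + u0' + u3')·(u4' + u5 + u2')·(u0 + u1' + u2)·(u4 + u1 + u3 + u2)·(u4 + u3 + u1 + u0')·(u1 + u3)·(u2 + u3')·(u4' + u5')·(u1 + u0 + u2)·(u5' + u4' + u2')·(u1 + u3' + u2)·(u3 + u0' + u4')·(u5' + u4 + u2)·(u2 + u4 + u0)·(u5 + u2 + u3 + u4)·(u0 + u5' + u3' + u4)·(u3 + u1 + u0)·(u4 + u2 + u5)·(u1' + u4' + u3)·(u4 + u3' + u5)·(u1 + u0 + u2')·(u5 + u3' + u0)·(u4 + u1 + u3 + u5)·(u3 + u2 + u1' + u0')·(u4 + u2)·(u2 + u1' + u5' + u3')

u0=1; u1=1; u2=1; u3=0; u4=0; u5=0

Try u1 = 1.
Try u3 = 0.
The clause (u2) is unit, so u2 = 1.
The clause (u4') is unit, so u4 = 0.
The clause (u5') is unit, so u5 = 0.
All clauses hold; u0 can take either value.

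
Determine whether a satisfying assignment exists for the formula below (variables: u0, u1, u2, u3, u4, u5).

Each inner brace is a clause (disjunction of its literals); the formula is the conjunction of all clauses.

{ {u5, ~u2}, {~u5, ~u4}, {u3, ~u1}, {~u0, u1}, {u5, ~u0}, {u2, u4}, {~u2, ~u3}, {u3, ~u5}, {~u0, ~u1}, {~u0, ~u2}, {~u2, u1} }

Satisfiable

Case u5 = 0:
(~u2) alone gives u2 = 0.
(~u0) alone gives u0 = 0.
(u4) alone gives u4 = 1.
Case u3 = 0:
(~u1) alone gives u1 = 0.
All clauses are satisfied.
A satisfying assignment: u0: 0; u1: 0; u2: 0; u3: 0; u4: 1; u5: 0.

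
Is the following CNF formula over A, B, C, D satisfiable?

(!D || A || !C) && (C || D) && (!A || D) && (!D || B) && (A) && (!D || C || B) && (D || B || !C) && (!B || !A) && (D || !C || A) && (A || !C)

No

From the singleton clause (A), A = true.
From the singleton clause (D), D = true.
From the singleton clause (B), B = true.
That conflicts with the unit clause (!B).
No assignment satisfies every clause.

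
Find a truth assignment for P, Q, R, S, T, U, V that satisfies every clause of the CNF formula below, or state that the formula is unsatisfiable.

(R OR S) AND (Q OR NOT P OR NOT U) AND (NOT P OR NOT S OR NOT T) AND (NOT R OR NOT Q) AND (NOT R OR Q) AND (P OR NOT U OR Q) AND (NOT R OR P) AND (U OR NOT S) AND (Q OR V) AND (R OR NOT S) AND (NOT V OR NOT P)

UNSATISFIABLE

Branch on R: set R = true.
Unit clause (NOT Q) forces Q = false.
But (Q) is also a unit clause — contradiction.
That branch fails; take R = false instead.
Unit clause (S) forces S = true.
But (NOT S) is also a unit clause — contradiction.
Neither R = true nor R = false works.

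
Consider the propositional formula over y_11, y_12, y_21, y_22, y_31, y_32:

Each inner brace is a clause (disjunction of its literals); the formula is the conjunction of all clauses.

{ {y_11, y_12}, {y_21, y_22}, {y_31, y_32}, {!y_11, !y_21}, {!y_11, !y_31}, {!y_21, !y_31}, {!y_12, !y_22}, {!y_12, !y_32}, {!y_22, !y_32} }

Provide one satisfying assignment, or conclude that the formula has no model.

Try y_11 = true.
The clause (!y_21) is unit, so y_21 = false.
The clause (y_22) is unit, so y_22 = true.
The clause (!y_31) is unit, so y_31 = false.
The clause (y_32) is unit, so y_32 = true.
But (!y_32) is also a unit clause — contradiction.
That branch fails; take y_11 = false instead.
The clause (y_12) is unit, so y_12 = true.
The clause (!y_22) is unit, so y_22 = false.
The clause (y_21) is unit, so y_21 = true.
The clause (!y_31) is unit, so y_31 = false.
The clause (y_32) is unit, so y_32 = true.
But (!y_32) is also a unit clause — contradiction.
Neither y_11 = true nor y_11 = false works.

UNSATISFIABLE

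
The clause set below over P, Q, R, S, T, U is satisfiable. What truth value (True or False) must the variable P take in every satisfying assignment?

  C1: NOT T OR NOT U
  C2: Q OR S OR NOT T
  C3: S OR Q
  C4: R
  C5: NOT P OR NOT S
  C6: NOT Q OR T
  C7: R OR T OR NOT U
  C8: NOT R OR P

True

Suppose P = false.
The clause (R) is unit, so R = true.
But (NOT R) is also a unit clause — contradiction.
So every satisfying assignment has P = True.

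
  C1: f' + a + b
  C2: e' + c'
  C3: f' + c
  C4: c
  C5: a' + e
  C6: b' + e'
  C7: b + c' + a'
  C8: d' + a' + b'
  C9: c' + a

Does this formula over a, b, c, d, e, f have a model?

Unsatisfiable

From the singleton clause (c), c = 1.
From the singleton clause (e'), e = 0.
From the singleton clause (a'), a = 0.
But (a) is also a unit clause — contradiction.
No assignment satisfies every clause.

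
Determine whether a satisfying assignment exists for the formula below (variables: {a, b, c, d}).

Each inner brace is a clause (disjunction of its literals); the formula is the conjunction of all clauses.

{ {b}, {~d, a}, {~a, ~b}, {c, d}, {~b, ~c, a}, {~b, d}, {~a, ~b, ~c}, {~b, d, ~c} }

From the singleton clause (b), b = 1.
From the singleton clause (~a), a = 0.
From the singleton clause (~d), d = 0.
Now (d) is unsatisfied and unit — conflict.
No assignment satisfies every clause.

No, unsatisfiable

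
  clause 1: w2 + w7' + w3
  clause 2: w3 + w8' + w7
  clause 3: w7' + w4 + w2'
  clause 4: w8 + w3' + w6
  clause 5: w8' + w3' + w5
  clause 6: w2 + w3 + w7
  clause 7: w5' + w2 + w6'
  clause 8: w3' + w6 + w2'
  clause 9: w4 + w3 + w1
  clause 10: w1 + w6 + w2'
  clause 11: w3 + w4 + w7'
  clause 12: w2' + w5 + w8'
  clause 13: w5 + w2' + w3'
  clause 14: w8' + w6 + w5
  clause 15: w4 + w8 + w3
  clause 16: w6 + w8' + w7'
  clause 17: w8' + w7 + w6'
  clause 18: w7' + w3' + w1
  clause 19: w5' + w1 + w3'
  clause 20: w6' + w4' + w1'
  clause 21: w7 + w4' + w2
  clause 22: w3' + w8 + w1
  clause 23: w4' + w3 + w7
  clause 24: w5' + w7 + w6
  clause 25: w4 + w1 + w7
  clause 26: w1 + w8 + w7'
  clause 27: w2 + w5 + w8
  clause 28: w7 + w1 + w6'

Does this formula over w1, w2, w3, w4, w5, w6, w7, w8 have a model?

Try w2 = 1.
Try w7 = 1.
Unit clause (w4) forces w4 = 1.
Try w3 = 0.
Try w1 = 0.
Unit clause (w6) forces w6 = 1.
Unit clause (w8) forces w8 = 1.
Unit clause (w5) forces w5 = 1.
All clauses are satisfied.
A satisfying assignment: w1=0; w2=1; w3=0; w4=1; w5=1; w6=1; w7=1; w8=1.

Satisfiable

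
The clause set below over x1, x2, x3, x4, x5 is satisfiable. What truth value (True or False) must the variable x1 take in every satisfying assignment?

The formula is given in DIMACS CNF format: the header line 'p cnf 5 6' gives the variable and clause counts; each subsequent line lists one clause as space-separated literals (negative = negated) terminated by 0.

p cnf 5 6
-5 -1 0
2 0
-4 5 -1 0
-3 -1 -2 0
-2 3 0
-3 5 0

False

Suppose x1 = True.
The clause (¬x5) is unit, so x5 = False.
The clause (x2) is unit, so x2 = True.
The clause (¬x4) is unit, so x4 = False.
The clause (¬x3) is unit, so x3 = False.
That conflicts with the unit clause (x3).
So every satisfying assignment has x1 = False.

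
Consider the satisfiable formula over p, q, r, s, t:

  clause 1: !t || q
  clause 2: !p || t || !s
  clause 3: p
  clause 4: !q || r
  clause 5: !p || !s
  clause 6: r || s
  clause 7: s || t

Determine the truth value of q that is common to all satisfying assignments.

Suppose q = false.
Unit clause (!t) forces t = false.
Unit clause (p) forces p = true.
Unit clause (!s) forces s = false.
But (s) is also a unit clause — contradiction.
So every satisfying assignment has q = True.

True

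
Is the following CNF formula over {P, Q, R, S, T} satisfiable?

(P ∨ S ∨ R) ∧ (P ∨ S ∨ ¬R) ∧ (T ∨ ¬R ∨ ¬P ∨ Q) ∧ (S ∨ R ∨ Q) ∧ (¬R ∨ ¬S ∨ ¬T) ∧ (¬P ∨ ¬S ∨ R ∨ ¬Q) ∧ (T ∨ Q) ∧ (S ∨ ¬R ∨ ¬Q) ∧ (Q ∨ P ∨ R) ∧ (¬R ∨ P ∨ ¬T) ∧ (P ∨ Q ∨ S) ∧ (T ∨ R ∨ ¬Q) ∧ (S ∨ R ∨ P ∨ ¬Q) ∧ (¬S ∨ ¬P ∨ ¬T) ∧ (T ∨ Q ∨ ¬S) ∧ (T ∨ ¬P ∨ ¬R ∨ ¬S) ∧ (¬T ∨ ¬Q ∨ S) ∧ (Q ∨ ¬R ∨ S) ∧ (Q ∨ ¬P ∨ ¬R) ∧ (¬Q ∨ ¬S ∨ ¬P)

Satisfiable

Try T = True.
Try R = False.
Try P = False.
From the singleton clause (S), S = True.
From the singleton clause (Q), Q = True.
Every clause now holds.
A satisfying assignment: P: False,  Q: True,  R: False,  S: True,  T: True.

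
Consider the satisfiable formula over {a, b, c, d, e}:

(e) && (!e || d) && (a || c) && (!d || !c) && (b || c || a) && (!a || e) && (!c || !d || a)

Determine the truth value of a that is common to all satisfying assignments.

True

Suppose a = false.
(e) alone gives e = true.
(d) alone gives d = true.
(c) alone gives c = true.
But (!c) is also a unit clause — contradiction.
So every satisfying assignment has a = True.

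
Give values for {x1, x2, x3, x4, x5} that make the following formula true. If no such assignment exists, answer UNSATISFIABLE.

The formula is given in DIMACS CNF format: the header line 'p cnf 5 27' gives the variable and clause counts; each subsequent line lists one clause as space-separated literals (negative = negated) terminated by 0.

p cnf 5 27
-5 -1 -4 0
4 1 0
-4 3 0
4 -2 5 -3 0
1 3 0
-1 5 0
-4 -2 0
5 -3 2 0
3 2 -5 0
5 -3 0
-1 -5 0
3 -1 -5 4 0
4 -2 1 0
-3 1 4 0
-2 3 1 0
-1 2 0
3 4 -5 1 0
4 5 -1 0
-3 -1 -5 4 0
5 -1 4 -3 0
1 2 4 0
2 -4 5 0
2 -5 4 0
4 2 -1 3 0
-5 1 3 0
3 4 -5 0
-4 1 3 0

x1=False, x2=False, x3=True, x4=True, x5=True

Case x4 = True:
(x3) alone gives x3 = True.
(¬x2) alone gives x2 = False.
(x5) alone gives x5 = True.
(¬x1) alone gives x1 = False.
This assignment satisfies each clause.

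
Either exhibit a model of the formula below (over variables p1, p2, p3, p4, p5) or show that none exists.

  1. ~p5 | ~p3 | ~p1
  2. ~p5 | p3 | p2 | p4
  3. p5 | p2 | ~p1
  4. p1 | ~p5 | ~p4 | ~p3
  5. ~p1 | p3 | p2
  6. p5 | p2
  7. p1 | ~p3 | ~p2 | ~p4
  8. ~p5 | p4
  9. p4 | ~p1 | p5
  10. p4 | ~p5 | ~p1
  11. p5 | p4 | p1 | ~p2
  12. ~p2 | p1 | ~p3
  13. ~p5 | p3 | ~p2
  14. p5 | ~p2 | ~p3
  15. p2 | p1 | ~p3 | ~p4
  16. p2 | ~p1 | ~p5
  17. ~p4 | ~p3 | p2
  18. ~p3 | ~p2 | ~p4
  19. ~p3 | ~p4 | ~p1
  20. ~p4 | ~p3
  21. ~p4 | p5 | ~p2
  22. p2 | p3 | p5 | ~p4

p1: 0,  p2: 0,  p3: 0,  p4: 1,  p5: 1

Suppose p5 = 1.
(p4) alone gives p4 = 1.
(~p3) alone gives p3 = 0.
(~p2) alone gives p2 = 0.
(~p1) alone gives p1 = 0.
Every clause now holds.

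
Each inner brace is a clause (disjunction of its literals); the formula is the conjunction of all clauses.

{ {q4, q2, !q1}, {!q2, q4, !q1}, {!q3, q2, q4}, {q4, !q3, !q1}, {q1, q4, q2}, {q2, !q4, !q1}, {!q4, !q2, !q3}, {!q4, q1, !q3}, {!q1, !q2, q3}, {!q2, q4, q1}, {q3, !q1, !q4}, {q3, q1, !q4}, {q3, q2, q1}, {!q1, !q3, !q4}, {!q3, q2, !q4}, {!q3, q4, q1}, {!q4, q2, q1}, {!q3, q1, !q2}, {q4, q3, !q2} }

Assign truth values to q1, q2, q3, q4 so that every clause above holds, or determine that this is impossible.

Branch on q4: set q4 = true.
Branch on q2: set q2 = true.
From the singleton clause (!q3), q3 = false.
From the singleton clause (!q1), q1 = false.
That conflicts with the unit clause (q1).
That branch fails; take q2 = false instead.
From the singleton clause (!q1), q1 = false.
That conflicts with the unit clause (q1).
Either choice for q2 ends in contradiction.
That branch fails; take q4 = false instead.
Branch on q2: set q2 = true.
From the singleton clause (!q1), q1 = false.
That conflicts with the unit clause (q1).
That branch fails; take q2 = false instead.
From the singleton clause (!q1), q1 = false.
That conflicts with the unit clause (q1).
Either choice for q2 ends in contradiction.
Either choice for q4 ends in contradiction.

UNSATISFIABLE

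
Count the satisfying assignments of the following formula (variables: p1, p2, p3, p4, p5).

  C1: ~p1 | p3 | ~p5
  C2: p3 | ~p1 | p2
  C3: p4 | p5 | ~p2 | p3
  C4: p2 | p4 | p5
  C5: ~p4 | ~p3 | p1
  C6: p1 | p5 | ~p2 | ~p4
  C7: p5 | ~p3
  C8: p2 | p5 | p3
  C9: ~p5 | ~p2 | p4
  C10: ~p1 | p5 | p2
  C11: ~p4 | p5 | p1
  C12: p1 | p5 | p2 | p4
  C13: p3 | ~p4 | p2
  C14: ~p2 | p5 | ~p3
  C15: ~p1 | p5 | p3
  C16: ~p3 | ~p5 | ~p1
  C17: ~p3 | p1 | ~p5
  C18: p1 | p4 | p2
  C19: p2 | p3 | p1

1

There are 2^5 = 32 truth assignments over (p1, p2, p3, p4, p5).
Split on p1. With p1 = 1, the clauses containing p1 are satisfied and ~p1 drops from the rest; 0 of the 2^4 = 16 assignments to the other variables satisfy what remains.
With p1 = 0, by the same count on the reduced clause set, 1 assignment works.
Total: 0 + 1 = 1.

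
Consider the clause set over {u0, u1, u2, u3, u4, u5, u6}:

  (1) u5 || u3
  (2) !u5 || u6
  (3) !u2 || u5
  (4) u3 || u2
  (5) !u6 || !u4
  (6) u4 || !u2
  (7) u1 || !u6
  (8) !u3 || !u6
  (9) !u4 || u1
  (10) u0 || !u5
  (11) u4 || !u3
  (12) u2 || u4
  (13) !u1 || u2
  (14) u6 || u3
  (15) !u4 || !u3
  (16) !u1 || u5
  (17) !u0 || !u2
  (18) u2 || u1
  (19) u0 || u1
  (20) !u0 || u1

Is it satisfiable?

Unsatisfiable

Case u5 = true:
The clause (u6) is unit, so u6 = true.
The clause (!u4) is unit, so u4 = false.
The clause (!u2) is unit, so u2 = false.
Now (u2) is unsatisfied and unit — conflict.
Backtrack on u5: now try u5 = false.
The clause (u3) is unit, so u3 = true.
The clause (!u2) is unit, so u2 = false.
The clause (!u6) is unit, so u6 = false.
The clause (u4) is unit, so u4 = true.
Now (!u4) is unsatisfied and unit — conflict.
Neither u5 = true nor u5 = false works.
No assignment satisfies every clause.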